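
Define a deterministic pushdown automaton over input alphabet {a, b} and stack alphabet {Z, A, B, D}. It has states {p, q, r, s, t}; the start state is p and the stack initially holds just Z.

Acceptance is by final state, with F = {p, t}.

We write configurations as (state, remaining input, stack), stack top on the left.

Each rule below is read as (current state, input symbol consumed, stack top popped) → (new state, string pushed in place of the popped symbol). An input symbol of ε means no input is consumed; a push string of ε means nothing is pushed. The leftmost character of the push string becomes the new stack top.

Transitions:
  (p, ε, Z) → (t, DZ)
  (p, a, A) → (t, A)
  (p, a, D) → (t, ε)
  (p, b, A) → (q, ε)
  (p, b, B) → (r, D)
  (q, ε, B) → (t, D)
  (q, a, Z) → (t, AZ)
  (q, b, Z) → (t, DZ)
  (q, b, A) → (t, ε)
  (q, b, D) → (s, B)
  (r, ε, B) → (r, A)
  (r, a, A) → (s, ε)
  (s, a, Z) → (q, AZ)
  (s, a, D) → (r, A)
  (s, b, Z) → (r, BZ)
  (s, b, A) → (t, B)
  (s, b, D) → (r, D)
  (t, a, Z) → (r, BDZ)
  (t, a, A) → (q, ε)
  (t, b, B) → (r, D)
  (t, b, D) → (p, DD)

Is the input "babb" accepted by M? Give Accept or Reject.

(p, babb, Z)
  ε-move, top Z: go to t, push DZ → (t, babb, DZ)
  read b, top D: go to p, push DD → (p, abb, DDZ)
  read a, top D: go to t, push ε → (t, bb, DZ)
  read b, top D: go to p, push DD → (p, b, DDZ)
No transition applies at (p, b, DDZ); input not fully consumed.

Reject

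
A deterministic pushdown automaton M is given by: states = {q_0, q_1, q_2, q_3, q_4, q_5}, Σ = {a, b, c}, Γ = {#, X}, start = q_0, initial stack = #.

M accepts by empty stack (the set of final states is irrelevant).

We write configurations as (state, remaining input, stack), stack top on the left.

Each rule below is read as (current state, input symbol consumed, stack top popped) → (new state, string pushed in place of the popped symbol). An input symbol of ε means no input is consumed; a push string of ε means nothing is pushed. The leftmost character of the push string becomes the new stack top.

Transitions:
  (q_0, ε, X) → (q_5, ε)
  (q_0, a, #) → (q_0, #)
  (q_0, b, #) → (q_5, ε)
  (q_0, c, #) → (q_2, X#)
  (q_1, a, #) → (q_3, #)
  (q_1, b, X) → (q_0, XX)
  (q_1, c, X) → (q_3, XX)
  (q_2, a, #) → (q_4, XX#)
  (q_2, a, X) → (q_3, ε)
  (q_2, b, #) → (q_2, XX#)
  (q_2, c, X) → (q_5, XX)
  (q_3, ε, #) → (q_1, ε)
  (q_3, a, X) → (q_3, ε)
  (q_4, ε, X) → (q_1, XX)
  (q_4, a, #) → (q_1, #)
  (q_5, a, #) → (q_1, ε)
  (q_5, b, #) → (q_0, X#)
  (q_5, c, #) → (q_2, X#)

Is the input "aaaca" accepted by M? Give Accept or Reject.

(q_0, aaaca, #)
  read a, top #: go to q_0, push # → (q_0, aaca, #)
  read a, top #: go to q_0, push # → (q_0, aca, #)
  read a, top #: go to q_0, push # → (q_0, ca, #)
  read c, top #: go to q_2, push X# → (q_2, a, X#)
  read a, top X: go to q_3, push ε → (q_3, ε, #)
  ε-move, top #: go to q_1, push ε → (q_1, ε, ε)
All input consumed and the stack is empty.

Accept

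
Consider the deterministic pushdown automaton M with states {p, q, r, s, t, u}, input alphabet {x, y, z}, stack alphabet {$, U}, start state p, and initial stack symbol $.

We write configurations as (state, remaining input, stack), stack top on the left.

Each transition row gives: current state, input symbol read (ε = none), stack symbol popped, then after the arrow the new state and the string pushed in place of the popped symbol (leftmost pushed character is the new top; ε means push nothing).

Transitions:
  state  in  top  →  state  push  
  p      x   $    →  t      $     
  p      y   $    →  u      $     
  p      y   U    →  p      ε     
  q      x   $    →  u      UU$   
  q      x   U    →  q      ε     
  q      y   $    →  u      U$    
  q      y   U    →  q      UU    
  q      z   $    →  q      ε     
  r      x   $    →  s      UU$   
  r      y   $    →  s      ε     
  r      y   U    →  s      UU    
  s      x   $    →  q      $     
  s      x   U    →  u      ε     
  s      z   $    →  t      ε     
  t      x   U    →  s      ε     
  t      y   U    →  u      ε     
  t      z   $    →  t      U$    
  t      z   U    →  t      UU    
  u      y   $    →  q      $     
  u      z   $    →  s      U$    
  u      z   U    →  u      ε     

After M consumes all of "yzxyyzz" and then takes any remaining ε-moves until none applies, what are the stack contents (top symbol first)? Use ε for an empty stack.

(p, yzxyyzz, $)
  read y, top $: go to u, push $ → (u, zxyyzz, $)
  read z, top $: go to s, push U$ → (s, xyyzz, U$)
  read x, top U: go to u, push ε → (u, yyzz, $)
  read y, top $: go to q, push $ → (q, yzz, $)
  read y, top $: go to u, push U$ → (u, zz, U$)
  read z, top U: go to u, push ε → (u, z, $)
  read z, top $: go to s, push U$ → (s, ε, U$)
All input consumed in state s with stack U$.

U$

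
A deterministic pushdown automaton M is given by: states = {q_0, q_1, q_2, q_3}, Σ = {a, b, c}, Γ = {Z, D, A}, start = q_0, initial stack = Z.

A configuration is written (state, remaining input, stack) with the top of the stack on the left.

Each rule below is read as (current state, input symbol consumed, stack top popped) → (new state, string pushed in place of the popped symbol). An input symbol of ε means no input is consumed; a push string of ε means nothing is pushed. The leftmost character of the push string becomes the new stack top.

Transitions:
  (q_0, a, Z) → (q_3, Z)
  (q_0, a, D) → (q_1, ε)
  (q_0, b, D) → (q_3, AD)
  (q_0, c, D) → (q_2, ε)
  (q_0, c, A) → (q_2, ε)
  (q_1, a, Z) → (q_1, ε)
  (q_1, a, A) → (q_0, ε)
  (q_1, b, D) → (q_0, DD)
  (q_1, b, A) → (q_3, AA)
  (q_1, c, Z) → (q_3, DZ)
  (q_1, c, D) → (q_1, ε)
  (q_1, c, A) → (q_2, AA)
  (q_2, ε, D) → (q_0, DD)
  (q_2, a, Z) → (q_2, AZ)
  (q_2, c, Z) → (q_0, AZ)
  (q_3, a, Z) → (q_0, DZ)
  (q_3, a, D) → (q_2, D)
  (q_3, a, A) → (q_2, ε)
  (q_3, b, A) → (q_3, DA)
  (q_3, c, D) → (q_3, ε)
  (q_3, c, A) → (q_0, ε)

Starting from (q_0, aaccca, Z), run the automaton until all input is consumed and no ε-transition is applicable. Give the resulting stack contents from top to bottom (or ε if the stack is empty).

(q_0, aaccca, Z) ⊢ (q_3, accca, Z) ⊢ (q_0, ccca, DZ) ⊢ (q_2, cca, Z) ⊢ (q_0, ca, AZ) ⊢ (q_2, a, Z) ⊢ (q_2, ε, AZ)
All input consumed in state q_2 with stack AZ.

AZ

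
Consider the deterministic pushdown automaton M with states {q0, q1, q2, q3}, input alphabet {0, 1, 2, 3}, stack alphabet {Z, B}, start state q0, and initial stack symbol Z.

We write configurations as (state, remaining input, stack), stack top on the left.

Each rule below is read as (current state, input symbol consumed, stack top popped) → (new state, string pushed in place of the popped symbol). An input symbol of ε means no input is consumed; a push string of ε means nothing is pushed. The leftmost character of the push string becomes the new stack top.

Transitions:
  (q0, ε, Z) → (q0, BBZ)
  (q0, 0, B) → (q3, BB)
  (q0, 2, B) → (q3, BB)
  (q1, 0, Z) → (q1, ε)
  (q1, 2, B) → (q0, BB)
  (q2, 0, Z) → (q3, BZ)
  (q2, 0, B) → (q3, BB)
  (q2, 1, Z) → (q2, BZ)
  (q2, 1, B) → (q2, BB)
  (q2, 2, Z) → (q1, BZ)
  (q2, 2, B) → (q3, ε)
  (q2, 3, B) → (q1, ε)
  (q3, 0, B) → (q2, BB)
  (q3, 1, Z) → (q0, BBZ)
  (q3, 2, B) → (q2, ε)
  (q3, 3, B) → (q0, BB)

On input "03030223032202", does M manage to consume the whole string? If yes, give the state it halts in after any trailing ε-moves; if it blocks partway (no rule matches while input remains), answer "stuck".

q2

(q0, 03030223032202, Z) ⊢ (q0, 03030223032202, BBZ) ⊢ (q3, 3030223032202, BBBZ) ⊢ (q0, 030223032202, BBBBZ) ⊢ (q3, 30223032202, BBBBBZ) ⊢ (q0, 0223032202, BBBBBBZ) ⊢ (q3, 223032202, BBBBBBBZ) ⊢ (q2, 23032202, BBBBBBZ) ⊢ (q3, 3032202, BBBBBZ) ⊢ (q0, 032202, BBBBBBZ) ⊢ (q3, 32202, BBBBBBBZ) ⊢ (q0, 2202, BBBBBBBBZ) ⊢ (q3, 202, BBBBBBBBBZ) ⊢ (q2, 02, BBBBBBBBZ) ⊢ (q3, 2, BBBBBBBBBZ) ⊢ (q2, ε, BBBBBBBBZ)
All input consumed; M is in state q2.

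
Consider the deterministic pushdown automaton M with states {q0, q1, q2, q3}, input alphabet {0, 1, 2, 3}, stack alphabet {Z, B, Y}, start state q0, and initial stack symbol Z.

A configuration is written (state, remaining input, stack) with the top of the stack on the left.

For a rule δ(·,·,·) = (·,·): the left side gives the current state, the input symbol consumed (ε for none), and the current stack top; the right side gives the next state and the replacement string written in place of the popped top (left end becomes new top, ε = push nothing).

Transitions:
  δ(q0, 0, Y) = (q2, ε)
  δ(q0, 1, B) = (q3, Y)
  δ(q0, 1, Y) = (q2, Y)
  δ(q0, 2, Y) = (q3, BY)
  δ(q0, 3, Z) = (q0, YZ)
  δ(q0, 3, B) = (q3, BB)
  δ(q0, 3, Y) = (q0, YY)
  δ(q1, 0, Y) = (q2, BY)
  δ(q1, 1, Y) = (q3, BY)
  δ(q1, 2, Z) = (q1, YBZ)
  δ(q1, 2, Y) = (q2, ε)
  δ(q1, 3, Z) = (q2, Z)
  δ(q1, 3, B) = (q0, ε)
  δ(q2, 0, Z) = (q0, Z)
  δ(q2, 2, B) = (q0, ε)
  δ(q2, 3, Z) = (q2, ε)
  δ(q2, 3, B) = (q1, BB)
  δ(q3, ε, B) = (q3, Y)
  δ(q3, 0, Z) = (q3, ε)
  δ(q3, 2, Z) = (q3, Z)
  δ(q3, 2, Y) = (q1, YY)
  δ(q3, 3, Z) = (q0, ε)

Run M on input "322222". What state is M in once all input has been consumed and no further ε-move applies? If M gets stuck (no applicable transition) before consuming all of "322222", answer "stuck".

stuck

(q0, 322222, Z) ⊢ (q0, 22222, YZ) ⊢ (q3, 2222, BYZ) ⊢ (q3, 2222, YYZ) ⊢ (q1, 222, YYYZ) ⊢ (q2, 22, YYZ)
No transition for (q2, 2, top Y); M blocks with input 22 remaining.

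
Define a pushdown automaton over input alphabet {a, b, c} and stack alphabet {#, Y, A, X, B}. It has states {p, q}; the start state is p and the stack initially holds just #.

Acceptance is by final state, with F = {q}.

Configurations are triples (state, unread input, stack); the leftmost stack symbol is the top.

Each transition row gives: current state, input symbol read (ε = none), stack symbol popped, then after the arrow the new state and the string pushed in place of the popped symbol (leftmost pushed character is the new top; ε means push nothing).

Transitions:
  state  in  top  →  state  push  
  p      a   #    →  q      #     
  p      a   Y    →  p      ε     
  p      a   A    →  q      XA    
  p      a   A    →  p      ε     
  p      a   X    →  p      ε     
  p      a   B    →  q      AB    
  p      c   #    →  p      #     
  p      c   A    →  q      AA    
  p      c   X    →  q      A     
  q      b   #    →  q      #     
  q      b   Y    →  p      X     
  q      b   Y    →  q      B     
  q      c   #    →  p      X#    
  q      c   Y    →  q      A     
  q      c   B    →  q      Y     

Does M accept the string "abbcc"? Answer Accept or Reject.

Accept

One accepting computation: (p, abbcc, #) ⊢ (q, bbcc, #) ⊢ (q, bcc, #) ⊢ (q, cc, #) ⊢ (p, c, X#) ⊢ (q, ε, A#)
All input consumed and state q ∈ F.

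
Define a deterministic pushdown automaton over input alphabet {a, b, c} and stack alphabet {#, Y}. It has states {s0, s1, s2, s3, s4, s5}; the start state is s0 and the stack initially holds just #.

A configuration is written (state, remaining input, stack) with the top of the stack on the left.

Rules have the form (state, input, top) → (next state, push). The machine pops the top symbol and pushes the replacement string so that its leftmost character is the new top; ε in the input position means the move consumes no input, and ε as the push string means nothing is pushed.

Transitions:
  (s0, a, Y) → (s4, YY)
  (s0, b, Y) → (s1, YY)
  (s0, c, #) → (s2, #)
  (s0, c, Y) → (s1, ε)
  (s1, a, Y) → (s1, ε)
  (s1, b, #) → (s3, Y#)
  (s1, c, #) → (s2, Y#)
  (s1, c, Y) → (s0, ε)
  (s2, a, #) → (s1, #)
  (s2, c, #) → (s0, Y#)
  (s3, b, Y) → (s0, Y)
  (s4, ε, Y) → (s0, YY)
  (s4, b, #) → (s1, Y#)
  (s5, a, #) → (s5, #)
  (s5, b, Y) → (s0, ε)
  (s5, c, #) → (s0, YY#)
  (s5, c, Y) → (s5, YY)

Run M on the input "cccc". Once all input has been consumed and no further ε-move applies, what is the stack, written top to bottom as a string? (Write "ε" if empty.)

Y#

(s0, cccc, #)
  read c, top #: go to s2, push # → (s2, ccc, #)
  read c, top #: go to s0, push Y# → (s0, cc, Y#)
  read c, top Y: go to s1, push ε → (s1, c, #)
  read c, top #: go to s2, push Y# → (s2, ε, Y#)
All input consumed in state s2 with stack Y#.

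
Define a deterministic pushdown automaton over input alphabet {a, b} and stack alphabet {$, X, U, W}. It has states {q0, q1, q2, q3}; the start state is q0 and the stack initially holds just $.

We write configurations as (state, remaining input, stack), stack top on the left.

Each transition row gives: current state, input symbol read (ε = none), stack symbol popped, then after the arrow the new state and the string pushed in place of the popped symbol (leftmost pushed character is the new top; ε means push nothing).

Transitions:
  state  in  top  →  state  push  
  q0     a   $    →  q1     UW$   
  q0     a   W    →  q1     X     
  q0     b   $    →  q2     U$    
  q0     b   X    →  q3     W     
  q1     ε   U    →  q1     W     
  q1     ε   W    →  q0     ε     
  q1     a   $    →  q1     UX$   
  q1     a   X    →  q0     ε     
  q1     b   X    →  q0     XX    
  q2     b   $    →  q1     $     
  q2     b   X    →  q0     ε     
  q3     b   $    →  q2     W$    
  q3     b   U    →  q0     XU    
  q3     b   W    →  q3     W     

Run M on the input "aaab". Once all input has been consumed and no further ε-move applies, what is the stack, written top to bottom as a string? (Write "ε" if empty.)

(q0, aaab, $) ⊢ (q1, aab, UW$) ⊢ (q1, aab, WW$) ⊢ (q0, aab, W$) ⊢ (q1, ab, X$) ⊢ (q0, b, $) ⊢ (q2, ε, U$)
All input consumed in state q2 with stack U$.

U$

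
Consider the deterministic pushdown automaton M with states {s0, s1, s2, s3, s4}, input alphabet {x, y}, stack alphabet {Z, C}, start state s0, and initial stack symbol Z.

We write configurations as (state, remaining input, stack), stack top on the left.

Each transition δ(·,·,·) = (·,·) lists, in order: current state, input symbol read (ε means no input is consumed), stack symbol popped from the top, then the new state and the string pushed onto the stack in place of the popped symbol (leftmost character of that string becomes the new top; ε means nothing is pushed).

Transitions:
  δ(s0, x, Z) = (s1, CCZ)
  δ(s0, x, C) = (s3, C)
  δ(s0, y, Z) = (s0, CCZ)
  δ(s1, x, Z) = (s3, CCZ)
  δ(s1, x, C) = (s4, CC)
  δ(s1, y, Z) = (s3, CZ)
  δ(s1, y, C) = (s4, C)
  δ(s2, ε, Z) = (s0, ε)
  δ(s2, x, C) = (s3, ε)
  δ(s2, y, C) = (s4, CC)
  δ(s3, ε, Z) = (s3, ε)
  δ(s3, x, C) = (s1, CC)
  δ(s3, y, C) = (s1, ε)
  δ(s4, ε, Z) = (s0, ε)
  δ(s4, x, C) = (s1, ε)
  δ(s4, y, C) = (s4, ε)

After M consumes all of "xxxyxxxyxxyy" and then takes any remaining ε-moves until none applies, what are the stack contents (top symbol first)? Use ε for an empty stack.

CZ

(s0, xxxyxxxyxxyy, Z)
  read x, top Z: go to s1, push CCZ → (s1, xxyxxxyxxyy, CCZ)
  read x, top C: go to s4, push CC → (s4, xyxxxyxxyy, CCCZ)
  read x, top C: go to s1, push ε → (s1, yxxxyxxyy, CCZ)
  read y, top C: go to s4, push C → (s4, xxxyxxyy, CCZ)
  read x, top C: go to s1, push ε → (s1, xxyxxyy, CZ)
  read x, top C: go to s4, push CC → (s4, xyxxyy, CCZ)
  read x, top C: go to s1, push ε → (s1, yxxyy, CZ)
  read y, top C: go to s4, push C → (s4, xxyy, CZ)
  read x, top C: go to s1, push ε → (s1, xyy, Z)
  read x, top Z: go to s3, push CCZ → (s3, yy, CCZ)
  read y, top C: go to s1, push ε → (s1, y, CZ)
  read y, top C: go to s4, push C → (s4, ε, CZ)
All input consumed in state s4 with stack CZ.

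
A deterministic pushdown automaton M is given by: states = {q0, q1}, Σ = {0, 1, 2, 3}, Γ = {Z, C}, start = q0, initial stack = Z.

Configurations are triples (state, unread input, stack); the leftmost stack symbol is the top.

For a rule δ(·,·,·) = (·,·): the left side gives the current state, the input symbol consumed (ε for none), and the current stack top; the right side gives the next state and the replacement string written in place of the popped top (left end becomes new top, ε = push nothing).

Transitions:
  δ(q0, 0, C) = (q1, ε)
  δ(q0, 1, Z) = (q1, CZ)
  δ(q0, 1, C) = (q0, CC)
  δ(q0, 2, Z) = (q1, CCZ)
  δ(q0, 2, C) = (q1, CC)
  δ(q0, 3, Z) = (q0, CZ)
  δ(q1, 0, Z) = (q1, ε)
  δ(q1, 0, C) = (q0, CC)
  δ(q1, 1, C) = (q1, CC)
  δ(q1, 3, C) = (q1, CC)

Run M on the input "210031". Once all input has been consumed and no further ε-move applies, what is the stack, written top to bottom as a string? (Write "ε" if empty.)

CCCCCZ

(q0, 210031, Z)
  read 2, top Z: go to q1, push CCZ → (q1, 10031, CCZ)
  read 1, top C: go to q1, push CC → (q1, 0031, CCCZ)
  read 0, top C: go to q0, push CC → (q0, 031, CCCCZ)
  read 0, top C: go to q1, push ε → (q1, 31, CCCZ)
  read 3, top C: go to q1, push CC → (q1, 1, CCCCZ)
  read 1, top C: go to q1, push CC → (q1, ε, CCCCCZ)
All input consumed in state q1 with stack CCCCCZ.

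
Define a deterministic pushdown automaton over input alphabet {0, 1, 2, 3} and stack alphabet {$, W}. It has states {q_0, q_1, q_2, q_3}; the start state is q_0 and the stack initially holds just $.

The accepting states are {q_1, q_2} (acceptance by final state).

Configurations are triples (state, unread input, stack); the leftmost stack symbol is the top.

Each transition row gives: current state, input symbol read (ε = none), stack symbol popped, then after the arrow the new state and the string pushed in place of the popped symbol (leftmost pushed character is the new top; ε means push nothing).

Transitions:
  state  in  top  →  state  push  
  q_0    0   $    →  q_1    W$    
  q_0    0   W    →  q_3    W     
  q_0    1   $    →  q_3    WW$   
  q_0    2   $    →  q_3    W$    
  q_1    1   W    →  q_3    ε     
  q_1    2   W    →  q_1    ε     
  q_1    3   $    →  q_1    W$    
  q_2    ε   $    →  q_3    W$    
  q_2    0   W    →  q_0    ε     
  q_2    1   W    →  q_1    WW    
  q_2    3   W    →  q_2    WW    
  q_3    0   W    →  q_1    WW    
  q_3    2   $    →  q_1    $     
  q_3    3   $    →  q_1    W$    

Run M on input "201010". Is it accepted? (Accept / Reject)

Accept

(q_0, 201010, $) ⊢ (q_3, 01010, W$) ⊢ (q_1, 1010, WW$) ⊢ (q_3, 010, W$) ⊢ (q_1, 10, WW$) ⊢ (q_3, 0, W$) ⊢ (q_1, ε, WW$)
All input consumed; state q_1 ∈ F.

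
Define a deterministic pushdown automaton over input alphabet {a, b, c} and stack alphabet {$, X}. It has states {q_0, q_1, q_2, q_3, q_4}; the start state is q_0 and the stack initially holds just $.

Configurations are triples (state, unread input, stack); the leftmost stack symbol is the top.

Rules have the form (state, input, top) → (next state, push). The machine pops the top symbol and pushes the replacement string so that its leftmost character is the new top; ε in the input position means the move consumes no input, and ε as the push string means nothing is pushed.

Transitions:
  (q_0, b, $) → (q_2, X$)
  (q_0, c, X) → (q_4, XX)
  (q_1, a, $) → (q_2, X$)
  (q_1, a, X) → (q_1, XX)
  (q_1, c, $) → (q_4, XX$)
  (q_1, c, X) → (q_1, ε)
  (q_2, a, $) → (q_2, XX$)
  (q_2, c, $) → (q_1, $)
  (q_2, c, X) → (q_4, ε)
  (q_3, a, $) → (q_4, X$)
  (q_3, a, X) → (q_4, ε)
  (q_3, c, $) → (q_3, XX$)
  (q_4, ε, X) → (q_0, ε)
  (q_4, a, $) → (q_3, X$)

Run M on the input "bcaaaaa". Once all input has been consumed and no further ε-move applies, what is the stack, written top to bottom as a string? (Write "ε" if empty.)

X$

(q_0, bcaaaaa, $)
  read b, top $: go to q_2, push X$ → (q_2, caaaaa, X$)
  read c, top X: go to q_4, push ε → (q_4, aaaaa, $)
  read a, top $: go to q_3, push X$ → (q_3, aaaa, X$)
  read a, top X: go to q_4, push ε → (q_4, aaa, $)
  read a, top $: go to q_3, push X$ → (q_3, aa, X$)
  read a, top X: go to q_4, push ε → (q_4, a, $)
  read a, top $: go to q_3, push X$ → (q_3, ε, X$)
All input consumed in state q_3 with stack X$.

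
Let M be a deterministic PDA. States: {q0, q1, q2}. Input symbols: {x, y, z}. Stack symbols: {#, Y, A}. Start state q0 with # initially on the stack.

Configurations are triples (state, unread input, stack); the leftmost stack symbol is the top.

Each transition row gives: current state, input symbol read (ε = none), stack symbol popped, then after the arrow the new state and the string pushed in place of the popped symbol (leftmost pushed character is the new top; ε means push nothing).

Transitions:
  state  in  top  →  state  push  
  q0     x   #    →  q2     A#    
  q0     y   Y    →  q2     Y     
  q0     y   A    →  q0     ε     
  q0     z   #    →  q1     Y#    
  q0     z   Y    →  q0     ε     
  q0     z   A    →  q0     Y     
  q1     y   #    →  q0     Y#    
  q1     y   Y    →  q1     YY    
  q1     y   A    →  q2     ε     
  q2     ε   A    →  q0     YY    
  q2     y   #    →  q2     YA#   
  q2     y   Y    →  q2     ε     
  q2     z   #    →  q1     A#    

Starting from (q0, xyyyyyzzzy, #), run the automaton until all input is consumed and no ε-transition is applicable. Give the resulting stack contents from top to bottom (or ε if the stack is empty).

(q0, xyyyyyzzzy, #) ⊢ (q2, yyyyyzzzy, A#) ⊢ (q0, yyyyyzzzy, YY#) ⊢ (q2, yyyyzzzy, YY#) ⊢ (q2, yyyzzzy, Y#) ⊢ (q2, yyzzzy, #) ⊢ (q2, yzzzy, YA#) ⊢ (q2, zzzy, A#) ⊢ (q0, zzzy, YY#) ⊢ (q0, zzy, Y#) ⊢ (q0, zy, #) ⊢ (q1, y, Y#) ⊢ (q1, ε, YY#)
All input consumed in state q1 with stack YY#.

YY#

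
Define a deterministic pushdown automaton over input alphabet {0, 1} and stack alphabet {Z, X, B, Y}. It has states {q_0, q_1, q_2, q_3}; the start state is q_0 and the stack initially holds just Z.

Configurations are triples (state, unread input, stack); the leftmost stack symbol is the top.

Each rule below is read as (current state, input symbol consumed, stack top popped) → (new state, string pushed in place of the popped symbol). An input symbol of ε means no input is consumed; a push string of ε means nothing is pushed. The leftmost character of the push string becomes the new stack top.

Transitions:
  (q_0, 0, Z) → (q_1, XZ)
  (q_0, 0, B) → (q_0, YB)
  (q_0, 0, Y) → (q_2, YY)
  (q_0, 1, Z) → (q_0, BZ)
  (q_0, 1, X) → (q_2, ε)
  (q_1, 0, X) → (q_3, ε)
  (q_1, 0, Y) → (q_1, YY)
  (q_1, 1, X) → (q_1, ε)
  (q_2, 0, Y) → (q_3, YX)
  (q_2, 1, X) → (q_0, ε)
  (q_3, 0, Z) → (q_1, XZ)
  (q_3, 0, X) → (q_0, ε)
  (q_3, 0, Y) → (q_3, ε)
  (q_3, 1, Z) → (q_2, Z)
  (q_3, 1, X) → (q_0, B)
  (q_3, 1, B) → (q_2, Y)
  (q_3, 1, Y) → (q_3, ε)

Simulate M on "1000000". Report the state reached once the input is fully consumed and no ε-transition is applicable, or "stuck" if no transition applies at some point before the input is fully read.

(q_0, 1000000, Z)
  read 1, top Z: go to q_0, push BZ → (q_0, 000000, BZ)
  read 0, top B: go to q_0, push YB → (q_0, 00000, YBZ)
  read 0, top Y: go to q_2, push YY → (q_2, 0000, YYBZ)
  read 0, top Y: go to q_3, push YX → (q_3, 000, YXYBZ)
  read 0, top Y: go to q_3, push ε → (q_3, 00, XYBZ)
  read 0, top X: go to q_0, push ε → (q_0, 0, YBZ)
  read 0, top Y: go to q_2, push YY → (q_2, ε, YYBZ)
All input consumed; M is in state q_2.

q_2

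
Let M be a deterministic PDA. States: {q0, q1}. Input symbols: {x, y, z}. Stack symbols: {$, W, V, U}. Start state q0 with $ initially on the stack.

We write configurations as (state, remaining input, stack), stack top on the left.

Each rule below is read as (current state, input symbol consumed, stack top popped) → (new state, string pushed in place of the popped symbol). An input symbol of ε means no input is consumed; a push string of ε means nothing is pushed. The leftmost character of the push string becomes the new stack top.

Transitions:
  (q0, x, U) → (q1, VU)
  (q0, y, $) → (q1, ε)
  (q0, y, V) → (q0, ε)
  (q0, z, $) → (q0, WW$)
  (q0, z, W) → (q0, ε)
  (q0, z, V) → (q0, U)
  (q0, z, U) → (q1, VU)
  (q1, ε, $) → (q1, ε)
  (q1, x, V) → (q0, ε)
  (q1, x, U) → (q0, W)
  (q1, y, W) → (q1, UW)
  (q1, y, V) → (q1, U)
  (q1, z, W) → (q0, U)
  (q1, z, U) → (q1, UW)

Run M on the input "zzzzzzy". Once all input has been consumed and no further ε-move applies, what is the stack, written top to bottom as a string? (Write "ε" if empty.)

(q0, zzzzzzy, $) ⊢ (q0, zzzzzy, WW$) ⊢ (q0, zzzzy, W$) ⊢ (q0, zzzy, $) ⊢ (q0, zzy, WW$) ⊢ (q0, zy, W$) ⊢ (q0, y, $) ⊢ (q1, ε, ε)
All input consumed in state q1 with stack ε.

ε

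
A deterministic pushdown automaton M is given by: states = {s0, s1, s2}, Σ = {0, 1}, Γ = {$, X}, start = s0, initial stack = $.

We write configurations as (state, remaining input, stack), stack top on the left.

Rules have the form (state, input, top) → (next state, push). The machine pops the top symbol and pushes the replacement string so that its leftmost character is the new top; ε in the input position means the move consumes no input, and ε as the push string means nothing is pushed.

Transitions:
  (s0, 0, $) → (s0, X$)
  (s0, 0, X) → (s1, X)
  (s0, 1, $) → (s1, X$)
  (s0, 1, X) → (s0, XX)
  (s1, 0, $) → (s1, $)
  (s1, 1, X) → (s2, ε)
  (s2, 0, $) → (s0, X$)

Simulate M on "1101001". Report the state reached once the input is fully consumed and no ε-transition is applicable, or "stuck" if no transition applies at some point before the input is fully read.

stuck

(s0, 1101001, $)
  read 1, top $: go to s1, push X$ → (s1, 101001, X$)
  read 1, top X: go to s2, push ε → (s2, 01001, $)
  read 0, top $: go to s0, push X$ → (s0, 1001, X$)
  read 1, top X: go to s0, push XX → (s0, 001, XX$)
  read 0, top X: go to s1, push X → (s1, 01, XX$)
No transition for (s1, 0, top X); M blocks with input 01 remaining.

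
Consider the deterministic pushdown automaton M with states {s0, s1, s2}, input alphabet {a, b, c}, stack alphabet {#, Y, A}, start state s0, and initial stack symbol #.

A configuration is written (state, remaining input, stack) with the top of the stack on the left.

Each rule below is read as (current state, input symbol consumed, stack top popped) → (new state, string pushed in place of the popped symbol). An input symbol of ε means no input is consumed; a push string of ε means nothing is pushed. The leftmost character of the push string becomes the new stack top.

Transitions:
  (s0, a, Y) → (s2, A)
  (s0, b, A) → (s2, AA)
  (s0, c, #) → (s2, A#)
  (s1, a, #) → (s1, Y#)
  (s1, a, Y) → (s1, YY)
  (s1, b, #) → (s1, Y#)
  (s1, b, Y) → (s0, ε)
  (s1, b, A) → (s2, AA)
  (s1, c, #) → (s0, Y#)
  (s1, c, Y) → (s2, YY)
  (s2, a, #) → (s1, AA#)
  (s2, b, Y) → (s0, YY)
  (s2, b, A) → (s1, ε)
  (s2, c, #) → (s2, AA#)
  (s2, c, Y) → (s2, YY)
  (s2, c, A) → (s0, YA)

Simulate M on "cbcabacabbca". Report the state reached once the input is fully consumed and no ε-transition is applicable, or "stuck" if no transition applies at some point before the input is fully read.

stuck

(s0, cbcabacabbca, #)
  read c, top #: go to s2, push A# → (s2, bcabacabbca, A#)
  read b, top A: go to s1, push ε → (s1, cabacabbca, #)
  read c, top #: go to s0, push Y# → (s0, abacabbca, Y#)
  read a, top Y: go to s2, push A → (s2, bacabbca, A#)
  read b, top A: go to s1, push ε → (s1, acabbca, #)
  read a, top #: go to s1, push Y# → (s1, cabbca, Y#)
  read c, top Y: go to s2, push YY → (s2, abbca, YY#)
No transition for (s2, a, top Y); M blocks with input abbca remaining.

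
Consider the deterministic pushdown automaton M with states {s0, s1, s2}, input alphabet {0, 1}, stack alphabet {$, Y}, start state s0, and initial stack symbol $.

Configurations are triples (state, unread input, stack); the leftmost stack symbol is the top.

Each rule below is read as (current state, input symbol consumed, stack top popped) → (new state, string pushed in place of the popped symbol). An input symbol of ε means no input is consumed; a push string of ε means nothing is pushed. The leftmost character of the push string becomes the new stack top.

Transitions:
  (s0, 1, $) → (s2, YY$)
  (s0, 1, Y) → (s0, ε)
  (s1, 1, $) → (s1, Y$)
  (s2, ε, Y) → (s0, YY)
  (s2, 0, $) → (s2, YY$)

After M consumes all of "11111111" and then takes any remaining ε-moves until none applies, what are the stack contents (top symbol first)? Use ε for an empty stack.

(s0, 11111111, $) ⊢ (s2, 1111111, YY$) ⊢ (s0, 1111111, YYY$) ⊢ (s0, 111111, YY$) ⊢ (s0, 11111, Y$) ⊢ (s0, 1111, $) ⊢ (s2, 111, YY$) ⊢ (s0, 111, YYY$) ⊢ (s0, 11, YY$) ⊢ (s0, 1, Y$) ⊢ (s0, ε, $)
All input consumed in state s0 with stack $.

$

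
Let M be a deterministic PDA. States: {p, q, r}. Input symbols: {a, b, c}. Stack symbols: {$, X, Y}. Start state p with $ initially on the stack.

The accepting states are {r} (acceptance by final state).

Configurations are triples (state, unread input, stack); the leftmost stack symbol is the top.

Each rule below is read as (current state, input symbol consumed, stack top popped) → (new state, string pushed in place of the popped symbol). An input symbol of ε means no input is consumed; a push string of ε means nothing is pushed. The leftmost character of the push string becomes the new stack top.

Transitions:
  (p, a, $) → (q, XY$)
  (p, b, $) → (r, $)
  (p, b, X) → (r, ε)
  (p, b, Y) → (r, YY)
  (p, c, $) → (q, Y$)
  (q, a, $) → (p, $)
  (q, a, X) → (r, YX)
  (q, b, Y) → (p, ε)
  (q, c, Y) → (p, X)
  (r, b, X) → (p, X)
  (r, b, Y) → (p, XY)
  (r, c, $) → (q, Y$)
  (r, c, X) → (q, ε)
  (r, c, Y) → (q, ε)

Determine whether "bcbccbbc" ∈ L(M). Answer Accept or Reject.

Reject

(p, bcbccbbc, $)
  read b, top $: go to r, push $ → (r, cbccbbc, $)
  read c, top $: go to q, push Y$ → (q, bccbbc, Y$)
  read b, top Y: go to p, push ε → (p, ccbbc, $)
  read c, top $: go to q, push Y$ → (q, cbbc, Y$)
  read c, top Y: go to p, push X → (p, bbc, X$)
  read b, top X: go to r, push ε → (r, bc, $)
No transition applies at (r, bc, $); input not fully consumed.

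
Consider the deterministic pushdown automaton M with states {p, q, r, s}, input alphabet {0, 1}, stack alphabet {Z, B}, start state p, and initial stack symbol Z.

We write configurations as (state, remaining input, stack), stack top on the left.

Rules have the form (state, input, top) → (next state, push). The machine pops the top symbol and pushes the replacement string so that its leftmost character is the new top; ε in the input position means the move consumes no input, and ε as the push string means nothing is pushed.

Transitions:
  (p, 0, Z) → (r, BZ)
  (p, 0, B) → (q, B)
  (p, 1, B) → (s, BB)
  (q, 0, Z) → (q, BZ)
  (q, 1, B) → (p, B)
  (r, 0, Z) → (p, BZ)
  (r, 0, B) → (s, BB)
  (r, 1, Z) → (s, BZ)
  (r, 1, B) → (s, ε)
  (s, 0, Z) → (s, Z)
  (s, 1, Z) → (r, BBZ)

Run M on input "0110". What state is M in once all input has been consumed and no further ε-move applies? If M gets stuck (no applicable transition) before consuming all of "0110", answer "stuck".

s

(p, 0110, Z) ⊢ (r, 110, BZ) ⊢ (s, 10, Z) ⊢ (r, 0, BBZ) ⊢ (s, ε, BBBZ)
All input consumed; M is in state s.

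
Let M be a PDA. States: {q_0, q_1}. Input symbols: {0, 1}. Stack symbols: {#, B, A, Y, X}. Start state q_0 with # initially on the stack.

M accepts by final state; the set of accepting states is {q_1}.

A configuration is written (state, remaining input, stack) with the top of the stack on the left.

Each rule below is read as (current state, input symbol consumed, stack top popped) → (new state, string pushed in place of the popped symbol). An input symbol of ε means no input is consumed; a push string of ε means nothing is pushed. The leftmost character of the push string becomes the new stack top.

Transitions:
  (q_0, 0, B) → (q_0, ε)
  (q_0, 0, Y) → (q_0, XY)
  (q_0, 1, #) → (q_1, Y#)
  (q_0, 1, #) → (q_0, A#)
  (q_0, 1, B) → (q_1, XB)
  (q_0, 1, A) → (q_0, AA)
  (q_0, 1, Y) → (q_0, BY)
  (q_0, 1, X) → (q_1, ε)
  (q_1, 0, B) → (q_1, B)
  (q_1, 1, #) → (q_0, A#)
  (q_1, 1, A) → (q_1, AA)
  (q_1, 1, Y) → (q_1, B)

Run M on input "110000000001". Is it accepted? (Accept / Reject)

No computation consumes all input and reaches a final state.

Reject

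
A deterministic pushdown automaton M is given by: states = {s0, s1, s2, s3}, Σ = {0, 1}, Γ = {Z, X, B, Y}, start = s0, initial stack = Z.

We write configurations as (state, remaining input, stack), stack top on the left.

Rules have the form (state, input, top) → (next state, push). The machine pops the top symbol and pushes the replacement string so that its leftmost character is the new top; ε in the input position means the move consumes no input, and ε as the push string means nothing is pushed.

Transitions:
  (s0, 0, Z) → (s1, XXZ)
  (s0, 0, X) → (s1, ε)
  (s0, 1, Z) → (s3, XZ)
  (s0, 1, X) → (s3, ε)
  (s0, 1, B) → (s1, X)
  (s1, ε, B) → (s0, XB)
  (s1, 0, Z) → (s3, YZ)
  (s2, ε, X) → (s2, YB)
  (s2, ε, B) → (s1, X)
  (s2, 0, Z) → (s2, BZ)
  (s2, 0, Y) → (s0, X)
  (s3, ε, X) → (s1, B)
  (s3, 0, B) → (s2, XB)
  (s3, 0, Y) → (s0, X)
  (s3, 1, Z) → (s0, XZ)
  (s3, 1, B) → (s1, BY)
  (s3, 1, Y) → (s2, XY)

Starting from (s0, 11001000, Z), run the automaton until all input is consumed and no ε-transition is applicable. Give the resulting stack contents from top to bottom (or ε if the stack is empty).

(s0, 11001000, Z)
  read 1, top Z: go to s3, push XZ → (s3, 1001000, XZ)
  ε-move, top X: go to s1, push B → (s1, 1001000, BZ)
  ε-move, top B: go to s0, push XB → (s0, 1001000, XBZ)
  read 1, top X: go to s3, push ε → (s3, 001000, BZ)
  read 0, top B: go to s2, push XB → (s2, 01000, XBZ)
  ε-move, top X: go to s2, push YB → (s2, 01000, YBBZ)
  read 0, top Y: go to s0, push X → (s0, 1000, XBBZ)
  read 1, top X: go to s3, push ε → (s3, 000, BBZ)
  read 0, top B: go to s2, push XB → (s2, 00, XBBZ)
  ε-move, top X: go to s2, push YB → (s2, 00, YBBBZ)
  read 0, top Y: go to s0, push X → (s0, 0, XBBBZ)
  read 0, top X: go to s1, push ε → (s1, ε, BBBZ)
  ε-move, top B: go to s0, push XB → (s0, ε, XBBBZ)
All input consumed in state s0 with stack XBBBZ.

XBBBZ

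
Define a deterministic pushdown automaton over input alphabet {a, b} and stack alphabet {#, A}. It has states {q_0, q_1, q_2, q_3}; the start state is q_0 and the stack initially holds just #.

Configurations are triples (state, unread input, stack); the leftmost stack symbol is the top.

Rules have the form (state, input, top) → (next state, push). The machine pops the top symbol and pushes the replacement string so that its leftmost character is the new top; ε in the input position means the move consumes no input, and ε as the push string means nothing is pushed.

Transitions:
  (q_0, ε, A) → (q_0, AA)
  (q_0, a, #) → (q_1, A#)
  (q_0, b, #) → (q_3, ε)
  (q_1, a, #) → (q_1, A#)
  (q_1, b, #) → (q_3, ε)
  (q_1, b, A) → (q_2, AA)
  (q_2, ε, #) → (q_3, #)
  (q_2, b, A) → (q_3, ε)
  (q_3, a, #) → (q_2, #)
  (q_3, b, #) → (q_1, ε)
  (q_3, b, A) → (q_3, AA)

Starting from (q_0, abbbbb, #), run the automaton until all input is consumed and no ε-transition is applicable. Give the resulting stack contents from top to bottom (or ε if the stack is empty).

AAAA#

(q_0, abbbbb, #)
  read a, top #: go to q_1, push A# → (q_1, bbbbb, A#)
  read b, top A: go to q_2, push AA → (q_2, bbbb, AA#)
  read b, top A: go to q_3, push ε → (q_3, bbb, A#)
  read b, top A: go to q_3, push AA → (q_3, bb, AA#)
  read b, top A: go to q_3, push AA → (q_3, b, AAA#)
  read b, top A: go to q_3, push AA → (q_3, ε, AAAA#)
All input consumed in state q_3 with stack AAAA#.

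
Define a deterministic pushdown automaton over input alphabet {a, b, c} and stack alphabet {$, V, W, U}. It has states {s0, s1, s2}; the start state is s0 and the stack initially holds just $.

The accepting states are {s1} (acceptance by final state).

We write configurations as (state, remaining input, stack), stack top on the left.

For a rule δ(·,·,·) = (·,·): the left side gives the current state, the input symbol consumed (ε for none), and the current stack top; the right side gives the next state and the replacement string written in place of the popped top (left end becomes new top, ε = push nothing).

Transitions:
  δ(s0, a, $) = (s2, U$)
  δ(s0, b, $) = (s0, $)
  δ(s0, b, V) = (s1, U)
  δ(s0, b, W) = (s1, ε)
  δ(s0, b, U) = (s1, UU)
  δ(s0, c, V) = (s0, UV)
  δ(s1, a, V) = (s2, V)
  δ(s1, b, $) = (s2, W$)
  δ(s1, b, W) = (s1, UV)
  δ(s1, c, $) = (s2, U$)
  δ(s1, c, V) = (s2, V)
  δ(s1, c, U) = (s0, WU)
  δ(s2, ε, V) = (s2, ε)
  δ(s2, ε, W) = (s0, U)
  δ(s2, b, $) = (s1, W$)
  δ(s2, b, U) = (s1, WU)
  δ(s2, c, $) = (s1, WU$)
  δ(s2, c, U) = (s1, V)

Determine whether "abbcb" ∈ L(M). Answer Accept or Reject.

(s0, abbcb, $) ⊢ (s2, bbcb, U$) ⊢ (s1, bcb, WU$) ⊢ (s1, cb, UVU$) ⊢ (s0, b, WUVU$) ⊢ (s1, ε, UVU$)
All input consumed; state s1 ∈ F.

Accept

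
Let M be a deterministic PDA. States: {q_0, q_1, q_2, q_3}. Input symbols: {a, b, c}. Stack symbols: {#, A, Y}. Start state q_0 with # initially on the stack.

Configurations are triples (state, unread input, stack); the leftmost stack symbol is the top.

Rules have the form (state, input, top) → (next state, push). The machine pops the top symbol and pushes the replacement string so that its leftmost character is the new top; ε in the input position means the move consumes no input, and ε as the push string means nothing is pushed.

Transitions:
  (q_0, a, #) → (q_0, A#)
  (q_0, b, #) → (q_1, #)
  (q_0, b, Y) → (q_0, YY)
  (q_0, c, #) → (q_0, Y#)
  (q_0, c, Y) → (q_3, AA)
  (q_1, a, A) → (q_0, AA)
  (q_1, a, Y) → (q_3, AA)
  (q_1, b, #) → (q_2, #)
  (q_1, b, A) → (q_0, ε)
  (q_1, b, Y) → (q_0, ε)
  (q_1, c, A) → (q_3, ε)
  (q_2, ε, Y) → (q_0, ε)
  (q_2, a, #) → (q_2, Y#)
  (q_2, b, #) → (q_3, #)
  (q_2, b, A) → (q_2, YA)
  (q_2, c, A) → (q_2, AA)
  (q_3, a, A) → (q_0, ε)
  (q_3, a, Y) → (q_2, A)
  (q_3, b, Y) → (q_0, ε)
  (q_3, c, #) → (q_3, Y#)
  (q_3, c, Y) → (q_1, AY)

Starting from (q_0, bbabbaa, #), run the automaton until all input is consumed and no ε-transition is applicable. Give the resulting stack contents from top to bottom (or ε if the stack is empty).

(q_0, bbabbaa, #) ⊢ (q_1, babbaa, #) ⊢ (q_2, abbaa, #) ⊢ (q_2, bbaa, Y#) ⊢ (q_0, bbaa, #) ⊢ (q_1, baa, #) ⊢ (q_2, aa, #) ⊢ (q_2, a, Y#) ⊢ (q_0, a, #) ⊢ (q_0, ε, A#)
All input consumed in state q_0 with stack A#.

A#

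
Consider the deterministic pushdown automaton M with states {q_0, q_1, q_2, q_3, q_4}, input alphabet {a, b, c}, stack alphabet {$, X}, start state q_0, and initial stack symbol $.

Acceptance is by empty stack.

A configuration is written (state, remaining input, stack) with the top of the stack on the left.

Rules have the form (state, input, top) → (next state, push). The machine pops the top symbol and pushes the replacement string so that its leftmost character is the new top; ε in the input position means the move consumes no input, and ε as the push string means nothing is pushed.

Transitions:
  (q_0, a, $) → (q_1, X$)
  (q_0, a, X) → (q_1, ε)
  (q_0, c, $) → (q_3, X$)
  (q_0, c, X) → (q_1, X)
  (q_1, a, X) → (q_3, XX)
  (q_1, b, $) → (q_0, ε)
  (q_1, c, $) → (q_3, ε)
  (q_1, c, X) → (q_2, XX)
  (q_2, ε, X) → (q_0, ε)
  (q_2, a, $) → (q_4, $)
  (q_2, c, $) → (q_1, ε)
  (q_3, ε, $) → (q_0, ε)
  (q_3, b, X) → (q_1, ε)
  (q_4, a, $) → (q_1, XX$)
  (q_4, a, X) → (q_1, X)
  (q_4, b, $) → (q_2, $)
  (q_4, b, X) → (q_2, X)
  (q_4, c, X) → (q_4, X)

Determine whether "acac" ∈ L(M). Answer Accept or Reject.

(q_0, acac, $) ⊢ (q_1, cac, X$) ⊢ (q_2, ac, XX$) ⊢ (q_0, ac, X$) ⊢ (q_1, c, $) ⊢ (q_3, ε, ε)
All input consumed and the stack is empty.

Accept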